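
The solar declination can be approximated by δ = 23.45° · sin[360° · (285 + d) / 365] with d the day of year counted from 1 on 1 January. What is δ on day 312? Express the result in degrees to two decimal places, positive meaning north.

360 × (285 + 312) / 365 = 588.822°; sin(588.822°) = -0.7527.
δ = 23.45 × -0.7527 = -17.651° ≈ -17.65°.

-17.65°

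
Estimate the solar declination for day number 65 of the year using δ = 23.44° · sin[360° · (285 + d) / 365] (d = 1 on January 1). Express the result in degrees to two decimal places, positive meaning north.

-5.99°

360 × (285 + 65) / 365 = 345.205°; sin(345.205°) = -0.2554.
δ = 23.44 × -0.2554 = -5.987° ≈ -5.99°.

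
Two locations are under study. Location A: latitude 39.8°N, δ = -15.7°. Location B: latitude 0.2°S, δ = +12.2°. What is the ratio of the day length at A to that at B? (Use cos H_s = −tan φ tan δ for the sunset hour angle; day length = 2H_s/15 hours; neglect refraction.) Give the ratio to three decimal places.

0.850

A: H_s = arccos(−tan 39.8° · tan -15.7°) = 76.46°, so 2H_s/15 = 10.1947 h.
B: H_s = arccos(−tan -0.2° · tan 12.2°) = 89.96°, so 2H_s/15 = 11.9947 h.
Ratio A/B = 10.1947 / 11.9947 = 0.8499.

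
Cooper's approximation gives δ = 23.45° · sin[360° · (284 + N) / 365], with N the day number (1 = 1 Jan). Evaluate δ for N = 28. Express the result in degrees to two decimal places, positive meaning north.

-18.55°

360 × (284 + 28) / 365 = 307.726°; sin(307.726°) = -0.7909.
δ = 23.45 × -0.7909 = -18.547° ≈ -18.55°.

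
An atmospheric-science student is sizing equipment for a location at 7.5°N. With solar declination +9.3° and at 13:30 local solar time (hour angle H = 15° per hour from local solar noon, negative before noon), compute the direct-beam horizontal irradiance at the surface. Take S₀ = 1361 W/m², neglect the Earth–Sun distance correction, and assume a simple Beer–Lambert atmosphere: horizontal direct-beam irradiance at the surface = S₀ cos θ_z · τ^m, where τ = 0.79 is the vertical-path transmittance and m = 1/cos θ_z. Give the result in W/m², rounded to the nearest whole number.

Hour angle H = 15° × (13.5 − 12) = 22.50°.
cos θ_z = sin(7.5°) sin(9.3°) + cos(7.5°) cos(9.3°) cos(22.50°) = 0.0211 + 0.9039 = 0.9250.
Air mass m = 1/cos θ_z = 1/0.9250 = 1.081; τ^m = 0.79^1.081 = 0.7751.
Surface direct beam = 1361 × 0.9250 × 0.7751 = 975.79 W/m².

976 W/m²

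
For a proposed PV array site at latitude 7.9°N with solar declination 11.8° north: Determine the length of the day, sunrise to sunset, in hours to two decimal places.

12.22 hours

The sunset hour angle satisfies cos H_s = −tan φ tan δ = -0.0290, giving H_s = 91.66°.
Day length = 2 H_s / 15° h⁻¹ = 183.32° / 15 = 12.221 h.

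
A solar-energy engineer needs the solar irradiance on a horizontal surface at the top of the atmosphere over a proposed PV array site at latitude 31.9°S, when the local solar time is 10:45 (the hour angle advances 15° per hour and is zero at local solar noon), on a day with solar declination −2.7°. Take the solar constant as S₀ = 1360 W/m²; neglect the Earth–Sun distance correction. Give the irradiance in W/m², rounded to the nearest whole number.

Hour angle H = 15° × (10.75 − 12) = -18.75°.
With φ = -31.9°, δ = -2.7°, H = -18.75°: sin φ sin δ = 0.0249, cos φ cos δ cos H = 0.8030, so cos θ_z = 0.8279.
Top-of-atmosphere irradiance = S₀ cos θ_z = 1360 × 0.8279 = 1125.94 W/m².

1126 W/m²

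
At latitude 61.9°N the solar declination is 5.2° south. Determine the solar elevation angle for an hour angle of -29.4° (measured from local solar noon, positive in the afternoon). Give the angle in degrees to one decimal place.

cos θ_z = sin(61.9°) sin(-5.2°) + cos(61.9°) cos(-5.2°) cos(-29.40°) = -0.0799 + 0.4087 = 0.3288.
θ_z = arccos(0.3288) = 70.80°, so the elevation is 90° − 70.80° = 19.20°.

19.2°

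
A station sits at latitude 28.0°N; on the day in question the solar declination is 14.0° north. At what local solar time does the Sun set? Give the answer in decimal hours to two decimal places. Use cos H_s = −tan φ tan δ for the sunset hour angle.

18.51 h

cos H_s = −tan(28.0°) · tan(14.0°) = -0.1326, so H_s = arccos(-0.1326) = 97.62°.
Sunset is at 12 + H_s/15 = 12 + 6.508 = 18.508 h local solar time.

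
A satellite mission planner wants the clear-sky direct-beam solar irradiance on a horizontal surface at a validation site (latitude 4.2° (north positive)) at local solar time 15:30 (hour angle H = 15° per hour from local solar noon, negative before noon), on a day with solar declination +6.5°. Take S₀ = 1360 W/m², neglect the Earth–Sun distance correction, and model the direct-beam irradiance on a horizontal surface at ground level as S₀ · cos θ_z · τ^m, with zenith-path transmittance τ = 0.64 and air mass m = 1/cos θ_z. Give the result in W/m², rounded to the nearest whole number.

Hour angle H = 15° × (15.5 − 12) = 52.50°.
With φ = 4.2°, δ = 6.5°, H = 52.50°: sin φ sin δ = 0.0083, cos φ cos δ cos H = 0.6032, so cos θ_z = 0.6115.
Air mass m = 1/cos θ_z = 1/0.6115 = 1.635; τ^m = 0.64^1.635 = 0.4821.
Surface direct beam = 1360 × 0.6115 × 0.4821 = 400.93 W/m².

401 W/m²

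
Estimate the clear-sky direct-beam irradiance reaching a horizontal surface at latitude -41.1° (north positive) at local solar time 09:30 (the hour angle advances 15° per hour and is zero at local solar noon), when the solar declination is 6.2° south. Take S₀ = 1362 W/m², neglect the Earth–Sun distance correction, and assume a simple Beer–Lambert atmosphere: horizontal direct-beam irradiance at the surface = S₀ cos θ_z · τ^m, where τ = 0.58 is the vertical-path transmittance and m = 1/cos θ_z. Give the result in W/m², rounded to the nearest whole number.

Hour angle H = 15° × (9.5 − 12) = -37.50°.
With φ = -41.1°, δ = -6.2°, H = -37.50°: sin φ sin δ = 0.0710, cos φ cos δ cos H = 0.5943, so cos θ_z = 0.6653.
Air mass m = 1/cos θ_z = 1/0.6653 = 1.503; τ^m = 0.58^1.503 = 0.4410.
Surface direct beam = 1362 × 0.6653 × 0.4410 = 399.61 W/m².

400 W/m²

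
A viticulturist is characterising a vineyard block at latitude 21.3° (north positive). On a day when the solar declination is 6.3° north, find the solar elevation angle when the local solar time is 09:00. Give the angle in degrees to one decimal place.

44.0°

Hour angle H = 15° × (9 − 12) = -45.00°.
With φ = 21.3°, δ = 6.3°, H = -45.00°: sin φ sin δ = 0.0399, cos φ cos δ cos H = 0.6548, so cos θ_z = 0.6947.
θ_z = arccos(0.6947) = 46.00°, so the elevation is 90° − 46.00° = 44.00°.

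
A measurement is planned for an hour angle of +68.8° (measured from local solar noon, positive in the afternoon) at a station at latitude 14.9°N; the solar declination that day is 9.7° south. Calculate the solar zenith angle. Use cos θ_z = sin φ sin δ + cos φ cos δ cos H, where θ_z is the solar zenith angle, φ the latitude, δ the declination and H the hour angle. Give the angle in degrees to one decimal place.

72.5°

cos θ_z = sin(14.9°) sin(-9.7°) + cos(14.9°) cos(-9.7°) cos(68.80°) = -0.0433 + 0.3445 = 0.3012.
θ_z = arccos(0.3012) = 72.47°.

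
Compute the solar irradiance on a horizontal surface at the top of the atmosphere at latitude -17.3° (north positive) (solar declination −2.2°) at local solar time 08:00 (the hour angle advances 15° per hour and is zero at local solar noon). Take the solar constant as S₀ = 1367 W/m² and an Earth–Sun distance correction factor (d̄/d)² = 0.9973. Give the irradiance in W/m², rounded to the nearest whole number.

666 W/m²

Hour angle H = 15° × (8 − 12) = -60.00°.
With φ = -17.3°, δ = -2.2°, H = -60.00°: sin φ sin δ = 0.0114, cos φ cos δ cos H = 0.4770, so cos θ_z = 0.4884.
Top-of-atmosphere irradiance = S₀ (d̄/d)² cos θ_z = 1367 × 0.9973 × 0.4884 = 665.84 W/m².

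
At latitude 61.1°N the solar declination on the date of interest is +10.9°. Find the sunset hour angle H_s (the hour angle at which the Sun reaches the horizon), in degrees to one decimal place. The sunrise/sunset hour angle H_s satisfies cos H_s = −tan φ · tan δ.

110.4°

−tan φ tan δ = −(1.8115)(0.1926) = -0.3489; H_s = arccos(-0.3489) = 110.42°.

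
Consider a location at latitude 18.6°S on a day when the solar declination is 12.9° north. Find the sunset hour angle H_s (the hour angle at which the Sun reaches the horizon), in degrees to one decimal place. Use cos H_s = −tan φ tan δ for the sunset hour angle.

85.6°

The sunset hour angle satisfies cos H_s = −tan φ tan δ = 0.0771, giving H_s = 85.58°.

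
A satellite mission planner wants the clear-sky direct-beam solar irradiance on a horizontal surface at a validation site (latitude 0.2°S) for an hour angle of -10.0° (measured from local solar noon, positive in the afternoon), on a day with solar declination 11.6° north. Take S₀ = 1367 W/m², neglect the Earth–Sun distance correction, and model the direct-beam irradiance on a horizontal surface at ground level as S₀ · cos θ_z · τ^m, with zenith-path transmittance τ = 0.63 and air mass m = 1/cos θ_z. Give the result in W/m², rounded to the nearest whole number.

816 W/m²

cos θ_z = sin(-0.2°) sin(11.6°) + cos(-0.2°) cos(11.6°) cos(-10.00°) = -0.0007 + 0.9647 = 0.9640.
Air mass m = 1/cos θ_z = 1/0.9640 = 1.037; τ^m = 0.63^1.037 = 0.6193.
Surface direct beam = 1367 × 0.9640 × 0.6193 = 816.11 W/m².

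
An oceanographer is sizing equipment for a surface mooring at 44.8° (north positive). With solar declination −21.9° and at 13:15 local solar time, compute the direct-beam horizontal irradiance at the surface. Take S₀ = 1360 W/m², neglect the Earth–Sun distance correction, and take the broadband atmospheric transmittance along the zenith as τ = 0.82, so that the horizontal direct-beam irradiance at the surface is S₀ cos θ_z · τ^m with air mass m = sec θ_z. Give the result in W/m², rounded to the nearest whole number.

283 W/m²

Hour angle H = 15° × (13.25 − 12) = 18.75°.
With φ = 44.8°, δ = -21.9°, H = 18.75°: sin φ sin δ = -0.2628, cos φ cos δ cos H = 0.6234, so cos θ_z = 0.3606.
Air mass m = 1/cos θ_z = 1/0.3606 = 2.773; τ^m = 0.82^2.773 = 0.5768.
Surface direct beam = 1360 × 0.3606 × 0.5768 = 282.87 W/m².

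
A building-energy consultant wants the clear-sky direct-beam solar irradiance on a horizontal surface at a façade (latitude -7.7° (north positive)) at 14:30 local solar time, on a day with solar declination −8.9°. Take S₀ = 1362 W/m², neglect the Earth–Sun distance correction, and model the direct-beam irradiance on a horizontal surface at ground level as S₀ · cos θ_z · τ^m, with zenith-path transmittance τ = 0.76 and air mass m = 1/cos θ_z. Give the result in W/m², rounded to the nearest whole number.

770 W/m²

Hour angle H = 15° × (14.5 − 12) = 37.50°.
With φ = -7.7°, δ = -8.9°, H = 37.50°: sin φ sin δ = 0.0207, cos φ cos δ cos H = 0.7767, so cos θ_z = 0.7974.
Air mass m = 1/cos θ_z = 1/0.7974 = 1.254; τ^m = 0.76^1.254 = 0.7088.
Surface direct beam = 1362 × 0.7974 × 0.7088 = 769.80 W/m².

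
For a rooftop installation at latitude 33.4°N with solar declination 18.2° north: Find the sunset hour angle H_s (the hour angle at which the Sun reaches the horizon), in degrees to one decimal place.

102.5°

−tan φ tan δ = −(0.6594)(0.3288) = -0.2168; H_s = arccos(-0.2168) = 102.52°.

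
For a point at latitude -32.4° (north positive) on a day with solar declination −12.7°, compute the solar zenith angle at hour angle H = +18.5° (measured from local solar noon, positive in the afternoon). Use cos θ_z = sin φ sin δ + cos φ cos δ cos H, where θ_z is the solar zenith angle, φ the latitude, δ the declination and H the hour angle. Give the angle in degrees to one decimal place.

With φ = -32.4°, δ = -12.7°, H = 18.50°: sin φ sin δ = 0.1178, cos φ cos δ cos H = 0.7811, so cos θ_z = 0.8989.
θ_z = arccos(0.8989) = 25.99°.

26.0°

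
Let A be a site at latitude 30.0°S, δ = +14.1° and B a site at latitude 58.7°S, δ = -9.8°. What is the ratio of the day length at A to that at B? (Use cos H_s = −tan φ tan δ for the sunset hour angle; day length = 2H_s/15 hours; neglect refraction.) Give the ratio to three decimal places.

0.767

A: H_s = arccos(−tan -30.0° · tan 14.1°) = 81.66°, so 2H_s/15 = 10.8880 h.
B: H_s = arccos(−tan -58.7° · tan -9.8°) = 106.50°, so 2H_s/15 = 14.2000 h.
Ratio A/B = 10.8880 / 14.2000 = 0.7668.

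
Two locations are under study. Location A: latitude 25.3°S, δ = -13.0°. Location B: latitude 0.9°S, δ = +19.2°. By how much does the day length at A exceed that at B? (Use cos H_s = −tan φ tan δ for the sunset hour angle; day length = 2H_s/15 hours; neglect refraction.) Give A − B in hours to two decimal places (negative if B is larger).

+0.88 h

A: H_s = arccos(−tan -25.3° · tan -13.0°) = 96.27°, so 2H_s/15 = 12.8360 h.
B: H_s = arccos(−tan -0.9° · tan 19.2°) = 89.69°, so 2H_s/15 = 11.9587 h.
A − B = 12.8360 − 11.9587 = 0.8773 h.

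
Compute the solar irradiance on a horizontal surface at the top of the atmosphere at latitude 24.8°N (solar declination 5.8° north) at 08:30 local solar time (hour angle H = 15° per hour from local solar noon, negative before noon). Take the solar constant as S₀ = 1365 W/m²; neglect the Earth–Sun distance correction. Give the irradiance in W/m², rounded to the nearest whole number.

Hour angle H = 15° × (8.5 − 12) = -52.50°.
cos θ_z = sin(24.8°) sin(5.8°) + cos(24.8°) cos(5.8°) cos(-52.50°) = 0.0424 + 0.5498 = 0.5922.
Top-of-atmosphere irradiance = S₀ cos θ_z = 1365 × 0.5922 = 808.35 W/m².

808 W/m²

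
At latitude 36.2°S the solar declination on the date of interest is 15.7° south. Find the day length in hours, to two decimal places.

cos H_s = −tan(-36.2°) · tan(-15.7°) = -0.2057, so H_s = arccos(-0.2057) = 101.87°.
Day length = 2 H_s / 15° h⁻¹ = 203.74° / 15 = 13.583 h.

13.58 hours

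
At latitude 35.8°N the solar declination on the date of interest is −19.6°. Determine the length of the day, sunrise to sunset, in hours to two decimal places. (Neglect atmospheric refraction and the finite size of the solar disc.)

10.02 hours

The sunset hour angle satisfies cos H_s = −tan φ tan δ = 0.2568, giving H_s = 75.12°.
Day length = 2 H_s / 15° h⁻¹ = 150.24° / 15 = 10.016 h.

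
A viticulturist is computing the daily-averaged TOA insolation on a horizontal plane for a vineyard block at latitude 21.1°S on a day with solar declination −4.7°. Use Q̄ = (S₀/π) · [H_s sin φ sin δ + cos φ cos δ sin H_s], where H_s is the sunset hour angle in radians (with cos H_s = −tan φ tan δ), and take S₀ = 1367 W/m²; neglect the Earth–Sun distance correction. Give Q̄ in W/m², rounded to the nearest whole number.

−tan φ tan δ = −(-0.3859)(-0.0822) = -0.0317; H_s = arccos(-0.0317) = 91.82°. In radians, H_s = 1.6026.
H_s sin φ sin δ = 1.6026 × -0.3600 × -0.0819 = 0.0473.
cos φ cos δ sin H_s = 0.9330 × 0.9966 × 0.9995 = 0.9294.
Q̄ = (1367/π) × (0.0473 + 0.9294) = 435.13 × 0.9767 = 424.99 W/m².

425 W/m²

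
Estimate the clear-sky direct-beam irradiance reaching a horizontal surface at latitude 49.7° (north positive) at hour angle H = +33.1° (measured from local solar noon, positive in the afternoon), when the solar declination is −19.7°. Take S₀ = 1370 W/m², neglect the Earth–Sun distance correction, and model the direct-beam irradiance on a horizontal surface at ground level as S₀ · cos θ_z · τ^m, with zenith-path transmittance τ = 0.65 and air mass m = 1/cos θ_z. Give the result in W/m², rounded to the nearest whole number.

63 W/m²

cos θ_z = sin(49.7°) sin(-19.7°) + cos(49.7°) cos(-19.7°) cos(33.10°) = -0.2571 + 0.5101 = 0.2530.
Air mass m = 1/cos θ_z = 1/0.2530 = 3.953; τ^m = 0.65^3.953 = 0.1822.
Surface direct beam = 1370 × 0.2530 × 0.1822 = 63.15 W/m².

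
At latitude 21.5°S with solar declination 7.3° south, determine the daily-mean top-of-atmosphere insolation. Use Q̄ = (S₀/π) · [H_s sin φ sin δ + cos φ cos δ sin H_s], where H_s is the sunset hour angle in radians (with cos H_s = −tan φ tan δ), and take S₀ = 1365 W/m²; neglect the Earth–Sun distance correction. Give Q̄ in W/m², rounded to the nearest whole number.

433 W/m²

−tan φ tan δ = −(-0.3939)(-0.1281) = -0.0505; H_s = arccos(-0.0505) = 92.89°. In radians, H_s = 1.6212.
H_s sin φ sin δ = 1.6212 × -0.3665 × -0.1271 = 0.0755.
cos φ cos δ sin H_s = 0.9304 × 0.9919 × 0.9987 = 0.9217.
Q̄ = (1365/π) × (0.0755 + 0.9217) = 434.49 × 0.9972 = 433.27 W/m².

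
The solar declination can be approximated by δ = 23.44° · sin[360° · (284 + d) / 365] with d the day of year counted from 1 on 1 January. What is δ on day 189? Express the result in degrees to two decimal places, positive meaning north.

360 × (284 + 189) / 365 = 466.521°; sin(466.521°) = 0.9587.
δ = 23.44 × 0.9587 = 22.472° ≈ +22.47°.

+22.47°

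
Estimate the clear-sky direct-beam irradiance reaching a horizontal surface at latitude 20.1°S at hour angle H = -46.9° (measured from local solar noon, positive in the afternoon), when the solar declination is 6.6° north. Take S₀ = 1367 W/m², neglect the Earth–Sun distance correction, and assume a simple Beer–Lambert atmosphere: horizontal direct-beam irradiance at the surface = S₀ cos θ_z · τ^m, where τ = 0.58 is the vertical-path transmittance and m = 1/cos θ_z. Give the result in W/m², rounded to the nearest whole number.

329 W/m²

cos θ_z = sin(-20.1°) sin(6.6°) + cos(-20.1°) cos(6.6°) cos(-46.90°) = -0.0395 + 0.6374 = 0.5979.
Air mass m = 1/cos θ_z = 1/0.5979 = 1.673; τ^m = 0.58^1.673 = 0.4020.
Surface direct beam = 1367 × 0.5979 × 0.4020 = 328.57 W/m².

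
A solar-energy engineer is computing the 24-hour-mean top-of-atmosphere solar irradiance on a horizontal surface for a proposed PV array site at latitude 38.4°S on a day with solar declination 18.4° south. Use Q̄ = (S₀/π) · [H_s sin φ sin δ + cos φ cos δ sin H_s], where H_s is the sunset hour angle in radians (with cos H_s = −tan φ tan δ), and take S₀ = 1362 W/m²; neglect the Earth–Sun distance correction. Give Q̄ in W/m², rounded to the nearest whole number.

467 W/m²

cos H_s = −tan(-38.4°) · tan(-18.4°) = -0.2637, so H_s = arccos(-0.2637) = 105.29°. In radians, H_s = 1.8377.
H_s sin φ sin δ = 1.8377 × -0.6211 × -0.3156 = 0.3602.
cos φ cos δ sin H_s = 0.7837 × 0.9489 × 0.9646 = 0.7173.
Q̄ = (1362/π) × (0.3602 + 0.7173) = 433.54 × 1.0775 = 467.14 W/m².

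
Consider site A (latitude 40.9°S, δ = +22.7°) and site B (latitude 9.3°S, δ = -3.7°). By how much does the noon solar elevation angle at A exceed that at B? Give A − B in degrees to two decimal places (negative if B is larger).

A: 90° − |-40.9 − (22.7)| = 26.40°.
B: 90° − |-9.3 − (-3.7)| = 84.40°.
A − B = 26.40 − 84.40 = -58.00°.

-58.00°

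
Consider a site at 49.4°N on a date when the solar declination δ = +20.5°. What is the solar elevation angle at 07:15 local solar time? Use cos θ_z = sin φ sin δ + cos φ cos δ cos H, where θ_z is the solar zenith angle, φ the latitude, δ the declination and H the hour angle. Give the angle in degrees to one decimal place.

27.5°

Hour angle H = 15° × (7.25 − 12) = -71.25°.
With φ = 49.4°, δ = 20.5°, H = -71.25°: sin φ sin δ = 0.2659, cos φ cos δ cos H = 0.1959, so cos θ_z = 0.4618.
θ_z = arccos(0.4618) = 62.50°, so the elevation is 90° − 62.50° = 27.50°.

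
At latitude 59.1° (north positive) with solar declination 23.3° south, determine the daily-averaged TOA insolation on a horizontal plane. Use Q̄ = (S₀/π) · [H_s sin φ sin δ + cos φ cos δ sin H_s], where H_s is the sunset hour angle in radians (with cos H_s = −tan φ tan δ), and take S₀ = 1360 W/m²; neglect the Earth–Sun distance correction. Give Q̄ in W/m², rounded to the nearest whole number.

29 W/m²

The sunset hour angle satisfies cos H_s = −tan φ tan δ = 0.7196, giving H_s = 43.98°. In radians, H_s = 0.7676.
H_s sin φ sin δ = 0.7676 × 0.8581 × -0.3955 = -0.2605.
cos φ cos δ sin H_s = 0.5135 × 0.9184 × 0.6944 = 0.3275.
Q̄ = (1360/π) × (-0.2605 + 0.3275) = 432.90 × 0.0670 = 29.00 W/m².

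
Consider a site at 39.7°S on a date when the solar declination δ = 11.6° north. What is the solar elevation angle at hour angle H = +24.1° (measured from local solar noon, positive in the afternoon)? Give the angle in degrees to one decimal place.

cos θ_z = sin φ sin δ + cos φ cos δ cos H = (-0.6388)(0.2011) + (0.7694)(0.9796)(0.9128) = 0.5595.
θ_z = arccos(0.5595) = 55.98°, so the elevation is 90° − 55.98° = 34.02°.

34.0°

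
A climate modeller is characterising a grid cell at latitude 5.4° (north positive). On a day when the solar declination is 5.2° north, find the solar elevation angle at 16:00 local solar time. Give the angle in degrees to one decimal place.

Hour angle H = 15° × (16 − 12) = 60.00°.
With φ = 5.4°, δ = 5.2°, H = 60.00°: sin φ sin δ = 0.0085, cos φ cos δ cos H = 0.4957, so cos θ_z = 0.5042.
θ_z = arccos(0.5042) = 59.72°, so the elevation is 90° − 59.72° = 30.28°.

30.3°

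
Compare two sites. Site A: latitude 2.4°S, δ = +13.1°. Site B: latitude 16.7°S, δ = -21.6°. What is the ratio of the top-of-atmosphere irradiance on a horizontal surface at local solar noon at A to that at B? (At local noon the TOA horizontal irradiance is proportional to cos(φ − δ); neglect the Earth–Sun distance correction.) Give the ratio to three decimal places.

0.967

A: cos θ_z = cos(-2.4° − (13.1°)) = 0.9636.
B: cos θ_z = cos(-16.7° − (-21.6°)) = 0.9963.
Ratio A/B = 0.9636 / 0.9963 = 0.9672.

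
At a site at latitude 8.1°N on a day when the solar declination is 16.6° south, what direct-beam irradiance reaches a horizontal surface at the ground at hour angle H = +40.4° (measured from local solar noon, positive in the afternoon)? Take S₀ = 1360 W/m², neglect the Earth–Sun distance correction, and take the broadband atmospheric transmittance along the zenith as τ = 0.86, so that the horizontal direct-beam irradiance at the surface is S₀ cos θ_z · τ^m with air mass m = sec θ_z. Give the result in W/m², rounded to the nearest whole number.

With φ = 8.1°, δ = -16.6°, H = 40.40°: sin φ sin δ = -0.0403, cos φ cos δ cos H = 0.7225, so cos θ_z = 0.6822.
Air mass m = 1/cos θ_z = 1/0.6822 = 1.466; τ^m = 0.86^1.466 = 0.8016.
Surface direct beam = 1360 × 0.6822 × 0.8016 = 743.72 W/m².

744 W/m²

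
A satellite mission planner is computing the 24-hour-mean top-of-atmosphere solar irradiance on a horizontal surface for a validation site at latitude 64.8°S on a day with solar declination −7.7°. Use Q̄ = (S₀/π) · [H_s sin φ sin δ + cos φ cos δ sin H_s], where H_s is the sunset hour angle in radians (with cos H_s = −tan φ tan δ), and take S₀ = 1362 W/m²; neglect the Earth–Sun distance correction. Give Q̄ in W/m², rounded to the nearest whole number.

−tan φ tan δ = −(-2.1251)(-0.1352) = -0.2873; H_s = arccos(-0.2873) = 106.70°. In radians, H_s = 1.8623.
H_s sin φ sin δ = 1.8623 × -0.9048 × -0.1340 = 0.2258.
cos φ cos δ sin H_s = 0.4258 × 0.9910 × 0.9578 = 0.4042.
Q̄ = (1362/π) × (0.2258 + 0.4042) = 433.54 × 0.6300 = 273.13 W/m².

273 W/m²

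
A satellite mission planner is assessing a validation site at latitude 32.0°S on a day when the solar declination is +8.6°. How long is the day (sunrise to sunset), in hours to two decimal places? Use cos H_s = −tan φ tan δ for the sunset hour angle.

11.28 hours

−tan φ tan δ = −(-0.6249)(0.1512) = 0.0945; H_s = arccos(0.0945) = 84.58°.
Day length = 2 H_s / 15° h⁻¹ = 169.16° / 15 = 11.277 h.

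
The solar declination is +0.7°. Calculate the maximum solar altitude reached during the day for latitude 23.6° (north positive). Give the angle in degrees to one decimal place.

At local solar noon the hour angle is zero, so the elevation is 90° − |φ − δ| = 90° − |23.6° − (0.7°)| = 90° − 22.9° = 67.1°.

67.1°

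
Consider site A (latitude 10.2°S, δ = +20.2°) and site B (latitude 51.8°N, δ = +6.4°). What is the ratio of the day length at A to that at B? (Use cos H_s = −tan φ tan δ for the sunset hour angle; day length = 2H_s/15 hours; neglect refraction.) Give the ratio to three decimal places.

A: H_s = arccos(−tan -10.2° · tan 20.2°) = 86.20°, so 2H_s/15 = 11.4933 h.
B: H_s = arccos(−tan 51.8° · tan 6.4°) = 98.19°, so 2H_s/15 = 13.0920 h.
Ratio A/B = 11.4933 / 13.0920 = 0.8779.

0.878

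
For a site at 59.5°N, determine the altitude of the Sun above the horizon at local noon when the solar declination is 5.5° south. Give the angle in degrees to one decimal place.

At local solar noon the hour angle is zero, so the elevation is 90° − |φ − δ| = 90° − |59.5° − (-5.5°)| = 90° − 65.0° = 25.0°.

25.0°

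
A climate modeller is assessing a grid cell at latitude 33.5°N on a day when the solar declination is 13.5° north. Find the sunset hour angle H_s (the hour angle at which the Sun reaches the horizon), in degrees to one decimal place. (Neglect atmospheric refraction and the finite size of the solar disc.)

99.1°

The sunset hour angle satisfies cos H_s = −tan φ tan δ = -0.1589, giving H_s = 99.14°.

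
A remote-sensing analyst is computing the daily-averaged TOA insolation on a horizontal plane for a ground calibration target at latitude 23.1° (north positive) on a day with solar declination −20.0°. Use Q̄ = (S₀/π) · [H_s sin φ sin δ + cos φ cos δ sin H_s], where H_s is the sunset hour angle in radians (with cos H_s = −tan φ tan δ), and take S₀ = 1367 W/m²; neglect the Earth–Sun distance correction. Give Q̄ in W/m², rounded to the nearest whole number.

289 W/m²

cos H_s = −tan(23.1°) · tan(-20.0°) = 0.1552, so H_s = arccos(0.1552) = 81.07°. In radians, H_s = 1.4149.
H_s sin φ sin δ = 1.4149 × 0.3923 × -0.3420 = -0.1898.
cos φ cos δ sin H_s = 0.9198 × 0.9397 × 0.9879 = 0.8539.
Q̄ = (1367/π) × (-0.1898 + 0.8539) = 435.13 × 0.6641 = 288.97 W/m².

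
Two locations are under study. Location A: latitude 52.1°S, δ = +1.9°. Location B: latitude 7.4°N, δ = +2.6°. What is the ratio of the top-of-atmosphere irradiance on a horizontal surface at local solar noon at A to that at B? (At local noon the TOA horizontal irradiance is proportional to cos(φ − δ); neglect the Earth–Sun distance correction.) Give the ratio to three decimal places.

A: cos θ_z = cos(-52.1° − (1.9°)) = 0.5878.
B: cos θ_z = cos(7.4° − (2.6°)) = 0.9965.
Ratio A/B = 0.5878 / 0.9965 = 0.5899.

0.590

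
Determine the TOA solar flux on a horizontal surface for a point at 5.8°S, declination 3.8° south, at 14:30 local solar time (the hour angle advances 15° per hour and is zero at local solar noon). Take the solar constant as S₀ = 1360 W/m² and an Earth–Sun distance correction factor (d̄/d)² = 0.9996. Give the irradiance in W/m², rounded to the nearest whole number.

Hour angle H = 15° × (14.5 − 12) = 37.50°.
cos θ_z = sin φ sin δ + cos φ cos δ cos H = (-0.1011)(-0.0663) + (0.9949)(0.9978)(0.7934) = 0.7943.
Top-of-atmosphere irradiance = S₀ (d̄/d)² cos θ_z = 1360 × 0.9996 × 0.7943 = 1079.82 W/m².

1080 W/m²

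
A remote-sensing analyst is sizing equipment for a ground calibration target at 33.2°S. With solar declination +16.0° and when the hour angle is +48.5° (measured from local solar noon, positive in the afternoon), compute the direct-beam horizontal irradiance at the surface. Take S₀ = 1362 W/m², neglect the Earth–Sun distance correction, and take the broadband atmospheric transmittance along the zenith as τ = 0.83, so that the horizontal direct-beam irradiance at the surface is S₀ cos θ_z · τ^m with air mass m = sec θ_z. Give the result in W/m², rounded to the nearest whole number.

cos θ_z = sin φ sin δ + cos φ cos δ cos H = (-0.5476)(0.2756) + (0.8368)(0.9613)(0.6626) = 0.3821.
Air mass m = 1/cos θ_z = 1/0.3821 = 2.617; τ^m = 0.83^2.617 = 0.6141.
Surface direct beam = 1362 × 0.3821 × 0.6141 = 319.59 W/m².

320 W/m²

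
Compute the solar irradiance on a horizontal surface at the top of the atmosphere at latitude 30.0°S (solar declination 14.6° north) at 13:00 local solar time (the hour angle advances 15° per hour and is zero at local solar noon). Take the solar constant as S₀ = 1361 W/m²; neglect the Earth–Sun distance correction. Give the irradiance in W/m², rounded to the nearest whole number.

930 W/m²

Hour angle H = 15° × (13 − 12) = 15.00°.
With φ = -30.0°, δ = 14.6°, H = 15.00°: sin φ sin δ = -0.1260, cos φ cos δ cos H = 0.8095, so cos θ_z = 0.6835.
Top-of-atmosphere irradiance = S₀ cos θ_z = 1361 × 0.6835 = 930.24 W/m².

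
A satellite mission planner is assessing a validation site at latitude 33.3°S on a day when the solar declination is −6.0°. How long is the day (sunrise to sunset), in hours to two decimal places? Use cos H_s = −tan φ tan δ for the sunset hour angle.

12.53 hours

−tan φ tan δ = −(-0.6569)(-0.1051) = -0.0690; H_s = arccos(-0.0690) = 93.96°.
Day length = 2 H_s / 15° h⁻¹ = 187.92° / 15 = 12.528 h.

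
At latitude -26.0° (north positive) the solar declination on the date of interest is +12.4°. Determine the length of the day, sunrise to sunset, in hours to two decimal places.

11.18 hours

cos H_s = −tan(-26.0°) · tan(12.4°) = 0.1072, so H_s = arccos(0.1072) = 83.85°.
Day length = 2 H_s / 15° h⁻¹ = 167.70° / 15 = 11.180 h.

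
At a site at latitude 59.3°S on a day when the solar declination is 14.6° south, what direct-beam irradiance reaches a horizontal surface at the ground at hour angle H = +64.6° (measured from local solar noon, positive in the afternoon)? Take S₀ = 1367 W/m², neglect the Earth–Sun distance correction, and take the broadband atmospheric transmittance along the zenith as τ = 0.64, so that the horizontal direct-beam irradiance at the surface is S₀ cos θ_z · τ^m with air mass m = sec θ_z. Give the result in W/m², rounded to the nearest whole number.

207 W/m²

cos θ_z = sin φ sin δ + cos φ cos δ cos H = (-0.8599)(-0.2521) + (0.5105)(0.9677)(0.4289) = 0.4287.
Air mass m = 1/cos θ_z = 1/0.4287 = 2.333; τ^m = 0.64^2.333 = 0.3530.
Surface direct beam = 1367 × 0.4287 × 0.3530 = 206.87 W/m².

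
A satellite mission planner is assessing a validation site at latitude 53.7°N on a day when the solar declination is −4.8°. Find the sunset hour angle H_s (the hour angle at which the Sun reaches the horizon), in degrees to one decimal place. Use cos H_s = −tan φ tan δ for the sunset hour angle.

The sunset hour angle satisfies cos H_s = −tan φ tan δ = 0.1143, giving H_s = 83.44°.

83.4°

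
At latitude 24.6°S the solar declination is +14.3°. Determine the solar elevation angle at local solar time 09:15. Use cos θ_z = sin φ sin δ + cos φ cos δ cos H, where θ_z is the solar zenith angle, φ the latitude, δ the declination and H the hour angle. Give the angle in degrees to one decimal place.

34.0°

Hour angle H = 15° × (9.25 − 12) = -41.25°.
cos θ_z = sin φ sin δ + cos φ cos δ cos H = (-0.4163)(0.2470) + (0.9092)(0.9690)(0.7518) = 0.5595.
θ_z = arccos(0.5595) = 55.98°, so the elevation is 90° − 55.98° = 34.02°.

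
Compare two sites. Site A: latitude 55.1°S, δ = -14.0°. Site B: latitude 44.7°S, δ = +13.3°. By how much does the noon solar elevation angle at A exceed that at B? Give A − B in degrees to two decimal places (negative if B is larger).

A: 90° − |-55.1 − (-14.0)| = 48.90°.
B: 90° − |-44.7 − (13.3)| = 32.00°.
A − B = 48.90 − 32.00 = 16.90°.

+16.90°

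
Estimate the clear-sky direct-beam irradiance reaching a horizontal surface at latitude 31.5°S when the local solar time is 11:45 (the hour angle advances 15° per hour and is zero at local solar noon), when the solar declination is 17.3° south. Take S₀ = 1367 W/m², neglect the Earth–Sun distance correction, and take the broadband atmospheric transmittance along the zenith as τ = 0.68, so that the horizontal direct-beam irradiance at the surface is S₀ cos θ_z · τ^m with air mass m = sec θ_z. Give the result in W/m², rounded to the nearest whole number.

Hour angle H = 15° × (11.75 − 12) = -3.75°.
cos θ_z = sin(-31.5°) sin(-17.3°) + cos(-31.5°) cos(-17.3°) cos(-3.75°) = 0.1554 + 0.8123 = 0.9677.
Air mass m = 1/cos θ_z = 1/0.9677 = 1.033; τ^m = 0.68^1.033 = 0.6714.
Surface direct beam = 1367 × 0.9677 × 0.6714 = 888.16 W/m².

888 W/m²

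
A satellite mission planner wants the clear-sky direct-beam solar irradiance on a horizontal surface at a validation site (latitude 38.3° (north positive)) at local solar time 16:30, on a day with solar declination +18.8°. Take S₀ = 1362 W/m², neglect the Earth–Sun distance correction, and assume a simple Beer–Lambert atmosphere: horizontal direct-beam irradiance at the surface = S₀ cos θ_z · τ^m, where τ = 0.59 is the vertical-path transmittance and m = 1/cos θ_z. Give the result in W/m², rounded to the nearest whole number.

Hour angle H = 15° × (16.5 − 12) = 67.50°.
With φ = 38.3°, δ = 18.8°, H = 67.50°: sin φ sin δ = 0.1997, cos φ cos δ cos H = 0.2843, so cos θ_z = 0.4840.
Air mass m = 1/cos θ_z = 1/0.4840 = 2.066; τ^m = 0.59^2.066 = 0.3362.
Surface direct beam = 1362 × 0.4840 × 0.3362 = 221.63 W/m².

222 W/m²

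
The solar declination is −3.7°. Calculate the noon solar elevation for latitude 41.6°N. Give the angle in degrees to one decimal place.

44.7°

At local solar noon the hour angle is zero, so the elevation is 90° − |φ − δ| = 90° − |41.6° − (-3.7°)| = 90° − 45.3° = 44.7°.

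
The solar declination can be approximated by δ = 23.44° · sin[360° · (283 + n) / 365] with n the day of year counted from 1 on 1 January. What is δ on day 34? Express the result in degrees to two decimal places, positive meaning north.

360 × (283 + 34) / 365 = 312.658°; sin(312.658°) = -0.7354.
δ = 23.44 × -0.7354 = -17.238° ≈ -17.24°.

-17.24°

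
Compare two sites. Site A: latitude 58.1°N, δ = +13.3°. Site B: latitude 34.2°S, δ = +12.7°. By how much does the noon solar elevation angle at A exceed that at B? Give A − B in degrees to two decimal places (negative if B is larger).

+2.10°

A: 90° − |58.1 − (13.3)| = 45.20°.
B: 90° − |-34.2 − (12.7)| = 43.10°.
A − B = 45.20 − 43.10 = 2.10°.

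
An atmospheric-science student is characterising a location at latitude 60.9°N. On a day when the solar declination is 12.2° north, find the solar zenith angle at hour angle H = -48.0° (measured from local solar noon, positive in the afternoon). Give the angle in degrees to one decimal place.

59.8°

With φ = 60.9°, δ = 12.2°, H = -48.00°: sin φ sin δ = 0.1846, cos φ cos δ cos H = 0.3181, so cos θ_z = 0.5027.
θ_z = arccos(0.5027) = 59.82°.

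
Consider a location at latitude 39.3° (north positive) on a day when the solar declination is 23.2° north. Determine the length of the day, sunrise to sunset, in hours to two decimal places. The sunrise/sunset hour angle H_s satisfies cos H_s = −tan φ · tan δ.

14.74 hours

−tan φ tan δ = −(0.8185)(0.4286) = -0.3508; H_s = arccos(-0.3508) = 110.54°.
Day length = 2 H_s / 15° h⁻¹ = 221.08° / 15 = 14.739 h.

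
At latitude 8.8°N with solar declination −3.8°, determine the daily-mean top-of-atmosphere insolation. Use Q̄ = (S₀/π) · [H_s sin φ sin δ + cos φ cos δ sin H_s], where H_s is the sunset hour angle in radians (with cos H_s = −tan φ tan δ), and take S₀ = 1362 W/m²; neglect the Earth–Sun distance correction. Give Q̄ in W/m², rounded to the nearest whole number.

The sunset hour angle satisfies cos H_s = −tan φ tan δ = 0.0103, giving H_s = 89.41°. In radians, H_s = 1.5605.
H_s sin φ sin δ = 1.5605 × 0.1530 × -0.0663 = -0.0158.
cos φ cos δ sin H_s = 0.9882 × 0.9978 × 0.9999 = 0.9859.
Q̄ = (1362/π) × (-0.0158 + 0.9859) = 433.54 × 0.9701 = 420.58 W/m².

421 W/m²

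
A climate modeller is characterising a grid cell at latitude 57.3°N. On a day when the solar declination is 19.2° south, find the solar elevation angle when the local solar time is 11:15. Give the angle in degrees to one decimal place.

Hour angle H = 15° × (11.25 − 12) = -11.25°.
cos θ_z = sin(57.3°) sin(-19.2°) + cos(57.3°) cos(-19.2°) cos(-11.25°) = -0.2767 + 0.5004 = 0.2237.
θ_z = arccos(0.2237) = 77.07°, so the elevation is 90° − 77.07° = 12.93°.

12.9°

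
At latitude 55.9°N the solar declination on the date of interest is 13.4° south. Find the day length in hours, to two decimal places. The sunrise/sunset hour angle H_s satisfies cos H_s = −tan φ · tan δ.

9.25 hours

cos H_s = −tan(55.9°) · tan(-13.4°) = 0.3519, so H_s = arccos(0.3519) = 69.40°.
Day length = 2 H_s / 15° h⁻¹ = 138.80° / 15 = 9.253 h.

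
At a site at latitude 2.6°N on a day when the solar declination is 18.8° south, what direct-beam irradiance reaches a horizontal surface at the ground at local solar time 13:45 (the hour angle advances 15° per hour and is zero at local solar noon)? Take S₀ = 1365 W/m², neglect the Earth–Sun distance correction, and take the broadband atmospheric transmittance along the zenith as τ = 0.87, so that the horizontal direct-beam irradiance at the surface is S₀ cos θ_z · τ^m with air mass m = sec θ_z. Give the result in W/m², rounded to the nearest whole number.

Hour angle H = 15° × (13.75 − 12) = 26.25°.
With φ = 2.6°, δ = -18.8°, H = 26.25°: sin φ sin δ = -0.0146, cos φ cos δ cos H = 0.8481, so cos θ_z = 0.8335.
Air mass m = 1/cos θ_z = 1/0.8335 = 1.200; τ^m = 0.87^1.200 = 0.8461.
Surface direct beam = 1365 × 0.8335 × 0.8461 = 962.63 W/m².

963 W/m²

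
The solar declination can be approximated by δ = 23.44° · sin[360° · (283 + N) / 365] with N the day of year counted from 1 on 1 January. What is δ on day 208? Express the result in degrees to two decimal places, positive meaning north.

360 × (283 + 208) / 365 = 484.274°; sin(484.274°) = 0.8264.
δ = 23.44 × 0.8264 = 19.371° ≈ +19.37°.

+19.37°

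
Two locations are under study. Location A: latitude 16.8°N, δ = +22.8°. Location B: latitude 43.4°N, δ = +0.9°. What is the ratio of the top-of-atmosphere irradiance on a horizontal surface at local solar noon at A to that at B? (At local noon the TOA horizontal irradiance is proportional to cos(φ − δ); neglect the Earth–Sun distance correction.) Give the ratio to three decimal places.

1.349

A: cos θ_z = cos(16.8° − (22.8°)) = 0.9945.
B: cos θ_z = cos(43.4° − (0.9°)) = 0.7373.
Ratio A/B = 0.9945 / 0.7373 = 1.3488.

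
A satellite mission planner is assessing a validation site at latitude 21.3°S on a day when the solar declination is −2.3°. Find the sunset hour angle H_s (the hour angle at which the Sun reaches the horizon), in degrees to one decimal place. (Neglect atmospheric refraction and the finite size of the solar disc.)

cos H_s = −tan(-21.3°) · tan(-2.3°) = -0.0157, so H_s = arccos(-0.0157) = 90.90°.

90.9°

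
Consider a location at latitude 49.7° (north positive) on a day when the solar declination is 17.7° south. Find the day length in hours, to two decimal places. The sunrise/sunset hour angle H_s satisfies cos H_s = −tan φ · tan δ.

9.05 hours

The sunset hour angle satisfies cos H_s = −tan φ tan δ = 0.3763, giving H_s = 67.90°.
Day length = 2 H_s / 15° h⁻¹ = 135.80° / 15 = 9.053 h.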